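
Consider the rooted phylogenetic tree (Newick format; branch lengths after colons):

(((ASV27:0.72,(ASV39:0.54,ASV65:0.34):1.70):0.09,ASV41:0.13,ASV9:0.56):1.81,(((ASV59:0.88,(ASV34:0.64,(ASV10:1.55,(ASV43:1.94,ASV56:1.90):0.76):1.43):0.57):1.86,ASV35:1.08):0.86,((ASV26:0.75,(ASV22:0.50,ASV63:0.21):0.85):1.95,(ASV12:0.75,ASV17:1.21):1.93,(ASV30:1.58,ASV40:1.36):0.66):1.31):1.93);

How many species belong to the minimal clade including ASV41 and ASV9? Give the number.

5

The MRCA of ASV41 and ASV9 is the node subtending ((ASV27,(ASV39,ASV65)),ASV41,ASV9).
That clade contains 5 terminal taxa: ASV27, ASV39, ASV41, ASV65, ASV9.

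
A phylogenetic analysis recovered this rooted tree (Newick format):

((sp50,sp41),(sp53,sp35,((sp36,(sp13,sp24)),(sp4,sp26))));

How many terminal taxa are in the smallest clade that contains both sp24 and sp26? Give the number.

5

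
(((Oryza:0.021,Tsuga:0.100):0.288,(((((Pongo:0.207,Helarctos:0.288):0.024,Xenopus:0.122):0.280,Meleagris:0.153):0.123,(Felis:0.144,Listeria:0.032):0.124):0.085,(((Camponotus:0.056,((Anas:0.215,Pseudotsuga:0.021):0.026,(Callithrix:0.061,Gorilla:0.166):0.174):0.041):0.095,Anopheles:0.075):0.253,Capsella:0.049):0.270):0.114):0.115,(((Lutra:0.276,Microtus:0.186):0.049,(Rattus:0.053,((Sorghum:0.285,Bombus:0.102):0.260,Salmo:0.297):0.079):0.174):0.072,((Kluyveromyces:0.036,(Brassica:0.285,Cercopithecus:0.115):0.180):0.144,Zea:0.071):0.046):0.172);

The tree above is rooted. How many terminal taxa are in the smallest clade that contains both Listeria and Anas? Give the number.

The MRCA of Listeria and Anas is the node subtending (((((Pongo,Helarctos),Xenopus),Meleagris),(Felis,Listeria)),(((Camponotus,((Anas,Pseudotsuga),(Callithrix,Gorilla))),Anopheles),Capsella)).
That clade contains 13 terminal taxa: Anas, Anopheles, Callithrix, Camponotus, Capsella, Felis, Gorilla, Helarctos, Listeria, Meleagris, Pongo, Pseudotsuga, Xenopus.

13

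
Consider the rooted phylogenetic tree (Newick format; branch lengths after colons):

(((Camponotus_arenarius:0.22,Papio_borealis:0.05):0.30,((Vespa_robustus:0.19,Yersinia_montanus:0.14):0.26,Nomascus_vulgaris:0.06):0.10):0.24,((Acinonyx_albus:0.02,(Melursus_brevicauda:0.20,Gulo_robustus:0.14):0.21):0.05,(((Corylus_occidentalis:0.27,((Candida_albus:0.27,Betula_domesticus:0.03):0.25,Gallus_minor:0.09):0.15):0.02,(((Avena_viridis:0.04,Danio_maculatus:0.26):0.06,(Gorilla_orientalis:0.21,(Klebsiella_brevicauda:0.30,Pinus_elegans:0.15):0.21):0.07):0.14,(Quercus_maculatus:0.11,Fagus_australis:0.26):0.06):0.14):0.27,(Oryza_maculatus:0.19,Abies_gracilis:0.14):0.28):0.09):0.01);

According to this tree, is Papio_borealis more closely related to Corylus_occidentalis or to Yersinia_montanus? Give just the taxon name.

The MRCA of Papio_borealis and Yersinia_montanus subtends ((Camponotus_arenarius,Papio_borealis),((Vespa_robustus,Yersinia_montanus),Nomascus_vulgaris)) (5 taxa).
The MRCA of Papio_borealis and Corylus_occidentalis is the root, subtending the entire tree (21 taxa).
The first is nested inside the second, so Papio_borealis shares a more recent common ancestor with Yersinia_montanus.

Yersinia_montanus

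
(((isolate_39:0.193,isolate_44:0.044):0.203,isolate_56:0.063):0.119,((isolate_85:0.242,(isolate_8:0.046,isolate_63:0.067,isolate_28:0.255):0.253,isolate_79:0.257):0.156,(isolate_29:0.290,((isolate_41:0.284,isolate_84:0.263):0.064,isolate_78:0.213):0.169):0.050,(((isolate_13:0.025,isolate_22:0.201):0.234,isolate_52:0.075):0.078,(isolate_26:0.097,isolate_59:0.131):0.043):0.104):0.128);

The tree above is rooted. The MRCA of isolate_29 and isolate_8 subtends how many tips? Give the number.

The MRCA of isolate_29 and isolate_8 is the node subtending ((isolate_85,(isolate_8,isolate_63,isolate_28),isolate_79),(isolate_29,((isolate_41,isolate_84),isolate_78)),(((isolate_13,isolate_22),isolate_52),(isolate_26,isolate_59))).
That clade contains 14 terminal taxa: isolate_13, isolate_22, isolate_26, isolate_28, isolate_29, isolate_41, isolate_52, isolate_59, isolate_63, isolate_78, isolate_79, isolate_8, isolate_84, isolate_85.

14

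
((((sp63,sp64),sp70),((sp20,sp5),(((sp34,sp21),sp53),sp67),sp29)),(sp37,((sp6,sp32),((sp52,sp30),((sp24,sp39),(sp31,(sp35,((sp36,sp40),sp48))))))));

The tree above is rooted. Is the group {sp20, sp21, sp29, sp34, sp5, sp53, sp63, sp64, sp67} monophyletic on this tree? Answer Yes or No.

The MRCA of the listed taxa subtends (((sp63,sp64),sp70),((sp20,sp5),(((sp34,sp21),sp53),sp67),sp29)).
That clade also contains sp70, which is not in the proposed group, so the group is not monophyletic.

No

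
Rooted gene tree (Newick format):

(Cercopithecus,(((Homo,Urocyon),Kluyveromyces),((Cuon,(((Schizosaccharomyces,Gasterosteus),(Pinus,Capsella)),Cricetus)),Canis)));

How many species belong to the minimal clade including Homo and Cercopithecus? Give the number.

The MRCA of Homo and Cercopithecus is the root, so the clade is the entire tree.
That clade contains 11 terminal taxa: Canis, Capsella, Cercopithecus, Cricetus, Cuon, Gasterosteus, Homo, Kluyveromyces, Pinus, Schizosaccharomyces, Urocyon.

11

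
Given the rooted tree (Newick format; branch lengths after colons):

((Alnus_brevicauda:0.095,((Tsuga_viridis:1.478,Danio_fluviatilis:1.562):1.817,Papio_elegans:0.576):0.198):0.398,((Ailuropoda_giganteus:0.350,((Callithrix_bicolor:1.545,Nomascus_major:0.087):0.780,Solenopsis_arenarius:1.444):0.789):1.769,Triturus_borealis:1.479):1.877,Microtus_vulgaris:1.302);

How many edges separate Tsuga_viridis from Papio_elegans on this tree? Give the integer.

3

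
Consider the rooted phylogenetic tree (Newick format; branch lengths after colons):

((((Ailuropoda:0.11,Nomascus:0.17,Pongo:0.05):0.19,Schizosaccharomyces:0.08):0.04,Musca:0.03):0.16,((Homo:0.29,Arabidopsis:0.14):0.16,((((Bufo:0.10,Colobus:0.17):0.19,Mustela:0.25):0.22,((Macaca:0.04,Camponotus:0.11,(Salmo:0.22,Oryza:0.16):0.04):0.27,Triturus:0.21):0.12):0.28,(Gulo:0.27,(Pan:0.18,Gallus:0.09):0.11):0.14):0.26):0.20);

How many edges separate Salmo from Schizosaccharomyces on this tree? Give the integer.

10

The MRCA of Salmo and Schizosaccharomyces is the root of the tree.
From Salmo up to that node: 7 branches. From Schizosaccharomyces up to the same node: 3 branches. Total: 7 + 3 = 10.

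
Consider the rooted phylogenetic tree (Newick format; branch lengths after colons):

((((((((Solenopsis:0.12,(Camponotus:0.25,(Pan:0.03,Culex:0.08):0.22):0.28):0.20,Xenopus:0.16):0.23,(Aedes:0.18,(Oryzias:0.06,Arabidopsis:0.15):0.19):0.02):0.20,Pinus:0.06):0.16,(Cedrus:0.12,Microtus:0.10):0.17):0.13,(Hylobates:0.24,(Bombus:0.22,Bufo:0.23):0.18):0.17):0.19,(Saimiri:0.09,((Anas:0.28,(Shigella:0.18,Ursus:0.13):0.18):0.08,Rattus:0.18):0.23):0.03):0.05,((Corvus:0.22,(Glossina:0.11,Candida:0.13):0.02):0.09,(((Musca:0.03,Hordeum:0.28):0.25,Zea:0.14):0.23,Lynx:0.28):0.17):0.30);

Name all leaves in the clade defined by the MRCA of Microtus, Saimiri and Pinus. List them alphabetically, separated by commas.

Aedes, Anas, Arabidopsis, Bombus, Bufo, Camponotus, Cedrus, Culex, Hylobates, Microtus, Oryzias, Pan, Pinus, Rattus, Saimiri, Shigella, Solenopsis, Ursus, Xenopus

Tracing Microtus: it sits inside (Cedrus,Microtus).
Tracing Saimiri: it sits inside (Saimiri,((Anas,(Shigella,Ursus)),Rattus)).
Tracing Pinus: it sits inside ((((Solenopsis,(Camponotus,(Pan,Culex))),Xenopus),(Aedes,(Oryzias,Arabidopsis))),Pinus).
The smallest clade enclosing all 3 is (((((((Solenopsis,(Camponotus,(Pan,Culex))),Xenopus),(Aedes,(Oryzias,Arabidopsis))),Pinus),(Cedrus,Microtus)),(Hylobates,(Bombus,Bufo))),(Saimiri,((Anas,(Shigella,Ursus)),Rattus))); the answer is its 19 terminal taxa in alphabetical order.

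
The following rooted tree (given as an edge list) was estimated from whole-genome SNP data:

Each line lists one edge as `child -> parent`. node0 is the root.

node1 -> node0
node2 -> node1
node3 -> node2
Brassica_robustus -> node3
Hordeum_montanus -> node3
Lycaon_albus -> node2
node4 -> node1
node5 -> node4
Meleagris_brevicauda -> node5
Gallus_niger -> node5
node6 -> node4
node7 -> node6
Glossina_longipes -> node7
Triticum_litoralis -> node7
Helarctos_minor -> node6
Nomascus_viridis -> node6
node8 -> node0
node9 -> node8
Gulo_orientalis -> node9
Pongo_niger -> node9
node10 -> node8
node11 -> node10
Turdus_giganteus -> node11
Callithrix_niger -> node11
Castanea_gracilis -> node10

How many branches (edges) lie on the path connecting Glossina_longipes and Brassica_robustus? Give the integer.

7

The MRCA of Glossina_longipes and Brassica_robustus is the node subtending (((Brassica_robustus,Hordeum_montanus),Lycaon_albus),((Meleagris_brevicauda,Gallus_niger),((Glossina_longipes,Triticum_litoralis),Helarctos_minor,Nomascus_viridis))).
From Glossina_longipes up to that node: 4 branches. From Brassica_robustus up to the same node: 3 branches. Total: 4 + 3 = 7.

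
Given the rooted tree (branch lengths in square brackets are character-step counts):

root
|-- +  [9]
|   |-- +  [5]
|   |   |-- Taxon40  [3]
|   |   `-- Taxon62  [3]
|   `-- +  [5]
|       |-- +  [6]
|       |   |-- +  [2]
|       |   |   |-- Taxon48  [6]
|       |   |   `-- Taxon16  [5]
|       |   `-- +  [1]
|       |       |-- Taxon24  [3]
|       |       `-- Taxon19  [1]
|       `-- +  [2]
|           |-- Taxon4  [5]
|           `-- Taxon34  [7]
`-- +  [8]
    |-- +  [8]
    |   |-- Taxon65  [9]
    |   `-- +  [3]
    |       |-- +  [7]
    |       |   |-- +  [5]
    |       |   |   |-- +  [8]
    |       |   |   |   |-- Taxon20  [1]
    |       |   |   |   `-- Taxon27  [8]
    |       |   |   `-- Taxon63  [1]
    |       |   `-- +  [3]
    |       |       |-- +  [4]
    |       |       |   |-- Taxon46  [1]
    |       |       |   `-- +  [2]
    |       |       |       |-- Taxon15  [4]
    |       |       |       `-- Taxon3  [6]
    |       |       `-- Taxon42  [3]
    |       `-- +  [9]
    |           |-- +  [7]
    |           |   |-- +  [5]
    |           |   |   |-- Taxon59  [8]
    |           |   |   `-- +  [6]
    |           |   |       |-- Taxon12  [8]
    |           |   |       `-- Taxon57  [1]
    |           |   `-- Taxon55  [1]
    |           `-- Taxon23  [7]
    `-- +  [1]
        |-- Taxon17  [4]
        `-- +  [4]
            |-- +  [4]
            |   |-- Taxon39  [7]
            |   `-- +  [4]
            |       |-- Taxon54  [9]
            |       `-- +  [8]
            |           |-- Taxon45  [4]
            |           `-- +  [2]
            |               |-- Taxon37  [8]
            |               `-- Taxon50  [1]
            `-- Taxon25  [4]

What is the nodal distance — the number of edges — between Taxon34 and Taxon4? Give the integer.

2

The MRCA of Taxon34 and Taxon4 is the node subtending (Taxon4,Taxon34).
From Taxon34 up to that node: 1 branch. From Taxon4 up to the same node: 1 branch. Total: 1 + 1 = 2.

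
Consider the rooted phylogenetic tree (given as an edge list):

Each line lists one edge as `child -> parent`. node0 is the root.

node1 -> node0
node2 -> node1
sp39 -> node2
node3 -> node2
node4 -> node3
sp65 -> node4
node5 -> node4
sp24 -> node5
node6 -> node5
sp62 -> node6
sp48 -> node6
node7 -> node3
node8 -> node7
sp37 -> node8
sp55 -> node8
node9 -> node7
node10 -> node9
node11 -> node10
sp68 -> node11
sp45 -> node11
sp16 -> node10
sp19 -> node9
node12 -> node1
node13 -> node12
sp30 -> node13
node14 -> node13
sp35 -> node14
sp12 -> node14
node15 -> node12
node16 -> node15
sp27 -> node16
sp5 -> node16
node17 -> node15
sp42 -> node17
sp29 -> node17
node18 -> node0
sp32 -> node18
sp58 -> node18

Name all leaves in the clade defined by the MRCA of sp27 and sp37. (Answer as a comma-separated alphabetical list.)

Tracing sp27: it sits inside (sp27,sp5).
Tracing sp37: it sits inside (sp37,sp55).
The smallest clade enclosing both is ((sp39,((sp65,(sp24,(sp62,sp48))),((sp37,sp55),(((sp68,sp45),sp16),sp19)))),((sp30,(sp35,sp12)),((sp27,sp5),(sp42,sp29)))); the answer is its 18 terminal taxa in alphabetical order.

sp12, sp16, sp19, sp24, sp27, sp29, sp30, sp35, sp37, sp39, sp42, sp45, sp48, sp5, sp55, sp62, sp65, sp68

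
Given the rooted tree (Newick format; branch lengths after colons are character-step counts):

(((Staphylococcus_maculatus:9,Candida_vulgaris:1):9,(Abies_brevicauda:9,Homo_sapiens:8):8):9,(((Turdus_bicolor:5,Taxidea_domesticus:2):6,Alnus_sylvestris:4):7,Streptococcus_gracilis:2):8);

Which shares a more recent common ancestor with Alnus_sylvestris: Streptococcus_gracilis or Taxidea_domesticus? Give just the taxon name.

Taxidea_domesticus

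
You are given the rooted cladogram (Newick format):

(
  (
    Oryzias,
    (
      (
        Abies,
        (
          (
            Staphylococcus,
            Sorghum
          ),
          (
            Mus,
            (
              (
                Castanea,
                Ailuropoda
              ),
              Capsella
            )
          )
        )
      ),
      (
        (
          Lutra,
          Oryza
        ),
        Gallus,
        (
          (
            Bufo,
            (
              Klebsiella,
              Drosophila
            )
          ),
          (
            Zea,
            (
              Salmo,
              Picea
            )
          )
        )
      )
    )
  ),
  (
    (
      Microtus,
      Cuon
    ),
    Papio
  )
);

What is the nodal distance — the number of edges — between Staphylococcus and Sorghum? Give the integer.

2

The MRCA of Staphylococcus and Sorghum is the node subtending (Staphylococcus,Sorghum).
From Staphylococcus up to that node: 1 branch. From Sorghum up to the same node: 1 branch. Total: 1 + 1 = 2.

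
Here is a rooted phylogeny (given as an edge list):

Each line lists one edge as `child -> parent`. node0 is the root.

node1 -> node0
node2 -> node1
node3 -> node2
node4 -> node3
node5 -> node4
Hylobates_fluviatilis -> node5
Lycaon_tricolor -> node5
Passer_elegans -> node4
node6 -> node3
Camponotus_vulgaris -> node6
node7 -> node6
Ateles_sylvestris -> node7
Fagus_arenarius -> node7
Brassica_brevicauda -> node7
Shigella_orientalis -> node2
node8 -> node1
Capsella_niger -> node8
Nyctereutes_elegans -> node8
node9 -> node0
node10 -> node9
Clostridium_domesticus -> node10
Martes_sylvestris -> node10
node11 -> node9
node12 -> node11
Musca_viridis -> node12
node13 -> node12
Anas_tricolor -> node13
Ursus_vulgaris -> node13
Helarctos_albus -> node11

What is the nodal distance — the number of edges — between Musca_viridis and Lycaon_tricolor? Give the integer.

10

The MRCA of Musca_viridis and Lycaon_tricolor is the root of the tree.
From Musca_viridis up to that node: 4 branches. From Lycaon_tricolor up to the same node: 6 branches. Total: 4 + 6 = 10.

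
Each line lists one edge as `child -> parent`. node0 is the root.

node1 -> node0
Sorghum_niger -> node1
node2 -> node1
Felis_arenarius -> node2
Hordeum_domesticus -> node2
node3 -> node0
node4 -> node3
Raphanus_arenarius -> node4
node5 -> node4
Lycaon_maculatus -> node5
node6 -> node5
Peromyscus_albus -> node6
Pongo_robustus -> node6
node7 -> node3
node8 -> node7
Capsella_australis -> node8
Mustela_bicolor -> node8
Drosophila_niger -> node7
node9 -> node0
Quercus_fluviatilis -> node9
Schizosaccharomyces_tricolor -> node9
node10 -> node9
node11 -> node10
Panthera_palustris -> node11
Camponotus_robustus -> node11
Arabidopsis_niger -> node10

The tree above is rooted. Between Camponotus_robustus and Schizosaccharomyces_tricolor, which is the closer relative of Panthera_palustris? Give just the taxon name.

Camponotus_robustus

The MRCA of Panthera_palustris and Camponotus_robustus subtends (Panthera_palustris,Camponotus_robustus) (2 taxa).
The MRCA of Panthera_palustris and Schizosaccharomyces_tricolor subtends (Quercus_fluviatilis,Schizosaccharomyces_tricolor,((Panthera_palustris,Camponotus_robustus),Arabidopsis_niger)) (5 taxa).
The first is nested inside the second, so Panthera_palustris shares a more recent common ancestor with Camponotus_robustus.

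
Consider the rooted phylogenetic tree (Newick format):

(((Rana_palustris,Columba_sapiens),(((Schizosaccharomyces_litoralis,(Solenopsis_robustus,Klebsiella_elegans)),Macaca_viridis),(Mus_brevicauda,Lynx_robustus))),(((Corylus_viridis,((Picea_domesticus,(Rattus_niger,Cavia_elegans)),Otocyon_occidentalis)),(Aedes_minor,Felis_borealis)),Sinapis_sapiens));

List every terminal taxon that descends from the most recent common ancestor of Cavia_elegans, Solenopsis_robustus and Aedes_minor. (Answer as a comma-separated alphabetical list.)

Tracing Cavia_elegans: it sits inside (Rattus_niger,Cavia_elegans).
Tracing Solenopsis_robustus: it sits inside (Solenopsis_robustus,Klebsiella_elegans).
Tracing Aedes_minor: it sits inside (Aedes_minor,Felis_borealis).
The smallest clade enclosing all 3 is the whole tree (their MRCA is the root), so the answer is all 16 tips in alphabetical order.

Aedes_minor, Cavia_elegans, Columba_sapiens, Corylus_viridis, Felis_borealis, Klebsiella_elegans, Lynx_robustus, Macaca_viridis, Mus_brevicauda, Otocyon_occidentalis, Picea_domesticus, Rana_palustris, Rattus_niger, Schizosaccharomyces_litoralis, Sinapis_sapiens, Solenopsis_robustus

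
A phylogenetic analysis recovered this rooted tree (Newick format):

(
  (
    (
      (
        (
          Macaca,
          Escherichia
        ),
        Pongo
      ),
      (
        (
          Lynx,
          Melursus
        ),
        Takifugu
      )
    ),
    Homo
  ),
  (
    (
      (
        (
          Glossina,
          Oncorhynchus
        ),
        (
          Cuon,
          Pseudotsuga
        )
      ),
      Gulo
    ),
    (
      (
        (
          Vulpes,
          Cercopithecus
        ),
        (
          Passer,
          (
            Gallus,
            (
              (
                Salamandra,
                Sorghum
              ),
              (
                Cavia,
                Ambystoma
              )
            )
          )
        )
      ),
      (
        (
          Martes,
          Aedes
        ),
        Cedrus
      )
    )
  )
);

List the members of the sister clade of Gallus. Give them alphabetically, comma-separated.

Gallus attaches to the tree at the node subtending (Gallus,((Salamandra,Sorghum),(Cavia,Ambystoma))).
The other lineage descending from that same node — the sister group — is ((Salamandra,Sorghum),(Cavia,Ambystoma)); its 4 tips in alphabetical order are the answer.

Ambystoma, Cavia, Salamandra, Sorghum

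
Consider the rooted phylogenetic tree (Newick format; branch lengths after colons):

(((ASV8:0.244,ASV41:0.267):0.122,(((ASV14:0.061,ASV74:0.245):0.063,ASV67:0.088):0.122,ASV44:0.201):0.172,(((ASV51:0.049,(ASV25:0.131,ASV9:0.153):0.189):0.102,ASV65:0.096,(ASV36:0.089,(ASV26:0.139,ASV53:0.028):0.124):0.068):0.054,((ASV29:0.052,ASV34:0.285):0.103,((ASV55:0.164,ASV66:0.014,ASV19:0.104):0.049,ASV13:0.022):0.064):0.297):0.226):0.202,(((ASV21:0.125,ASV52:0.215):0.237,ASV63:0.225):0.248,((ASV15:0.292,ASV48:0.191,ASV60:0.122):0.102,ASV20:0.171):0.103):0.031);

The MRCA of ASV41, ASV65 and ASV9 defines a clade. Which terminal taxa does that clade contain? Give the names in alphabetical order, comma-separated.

ASV13, ASV14, ASV19, ASV25, ASV26, ASV29, ASV34, ASV36, ASV41, ASV44, ASV51, ASV53, ASV55, ASV65, ASV66, ASV67, ASV74, ASV8, ASV9

Tracing ASV41: it sits inside (ASV8,ASV41).
Tracing ASV65: it sits inside ((ASV51,(ASV25,ASV9)),ASV65,(ASV36,(ASV26,ASV53))).
Tracing ASV9: it sits inside (ASV25,ASV9).
The smallest clade enclosing all 3 is ((ASV8,ASV41),(((ASV14,ASV74),ASV67),ASV44),(((ASV51,(ASV25,ASV9)),ASV65,(ASV36,(ASV26,ASV53))),((ASV29,ASV34),((ASV55,ASV66,ASV19),ASV13)))); the answer is its 19 terminal taxa in alphabetical order.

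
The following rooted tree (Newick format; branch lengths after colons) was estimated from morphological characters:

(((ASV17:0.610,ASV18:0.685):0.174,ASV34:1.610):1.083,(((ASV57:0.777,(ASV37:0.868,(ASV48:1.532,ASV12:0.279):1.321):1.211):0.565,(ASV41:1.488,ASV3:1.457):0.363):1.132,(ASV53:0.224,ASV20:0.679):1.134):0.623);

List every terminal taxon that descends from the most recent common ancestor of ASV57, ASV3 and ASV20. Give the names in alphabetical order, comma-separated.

Tracing ASV57: it sits inside (ASV57,(ASV37,(ASV48,ASV12))).
Tracing ASV3: it sits inside (ASV41,ASV3).
Tracing ASV20: it sits inside (ASV53,ASV20).
The smallest clade enclosing all 3 is (((ASV57,(ASV37,(ASV48,ASV12))),(ASV41,ASV3)),(ASV53,ASV20)); the answer is its 8 terminal taxa in alphabetical order.

ASV12, ASV20, ASV3, ASV37, ASV41, ASV48, ASV53, ASV57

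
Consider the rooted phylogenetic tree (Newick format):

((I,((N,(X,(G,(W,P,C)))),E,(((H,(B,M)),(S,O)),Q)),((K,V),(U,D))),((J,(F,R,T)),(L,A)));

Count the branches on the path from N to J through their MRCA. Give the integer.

7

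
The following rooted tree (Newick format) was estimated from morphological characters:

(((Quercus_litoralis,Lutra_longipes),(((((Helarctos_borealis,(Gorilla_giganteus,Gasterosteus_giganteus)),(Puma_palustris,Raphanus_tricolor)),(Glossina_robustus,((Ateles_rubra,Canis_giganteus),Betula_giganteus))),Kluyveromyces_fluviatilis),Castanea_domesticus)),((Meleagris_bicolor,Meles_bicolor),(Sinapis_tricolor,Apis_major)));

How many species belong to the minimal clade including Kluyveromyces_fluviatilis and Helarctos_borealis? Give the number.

10

The MRCA of Kluyveromyces_fluviatilis and Helarctos_borealis is the node subtending ((((Helarctos_borealis,(Gorilla_giganteus,Gasterosteus_giganteus)),(Puma_palustris,Raphanus_tricolor)),(Glossina_robustus,((Ateles_rubra,Canis_giganteus),Betula_giganteus))),Kluyveromyces_fluviatilis).
That clade contains 10 terminal taxa: Ateles_rubra, Betula_giganteus, Canis_giganteus, Gasterosteus_giganteus, Glossina_robustus, Gorilla_giganteus, Helarctos_borealis, Kluyveromyces_fluviatilis, Puma_palustris, Raphanus_tricolor.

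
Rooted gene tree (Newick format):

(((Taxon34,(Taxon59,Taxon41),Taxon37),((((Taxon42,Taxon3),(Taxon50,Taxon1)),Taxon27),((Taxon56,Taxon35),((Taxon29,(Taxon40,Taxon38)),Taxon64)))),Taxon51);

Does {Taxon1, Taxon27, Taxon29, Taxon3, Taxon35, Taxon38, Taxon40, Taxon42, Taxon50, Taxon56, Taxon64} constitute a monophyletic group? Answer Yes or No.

The most recent common ancestor of these taxa subtends ((((Taxon42,Taxon3),(Taxon50,Taxon1)),Taxon27),((Taxon56,Taxon35),((Taxon29,(Taxon40,Taxon38)),Taxon64))).
That clade has exactly 11 tips — every listed taxon and nothing else — so the group is monophyletic.

Yes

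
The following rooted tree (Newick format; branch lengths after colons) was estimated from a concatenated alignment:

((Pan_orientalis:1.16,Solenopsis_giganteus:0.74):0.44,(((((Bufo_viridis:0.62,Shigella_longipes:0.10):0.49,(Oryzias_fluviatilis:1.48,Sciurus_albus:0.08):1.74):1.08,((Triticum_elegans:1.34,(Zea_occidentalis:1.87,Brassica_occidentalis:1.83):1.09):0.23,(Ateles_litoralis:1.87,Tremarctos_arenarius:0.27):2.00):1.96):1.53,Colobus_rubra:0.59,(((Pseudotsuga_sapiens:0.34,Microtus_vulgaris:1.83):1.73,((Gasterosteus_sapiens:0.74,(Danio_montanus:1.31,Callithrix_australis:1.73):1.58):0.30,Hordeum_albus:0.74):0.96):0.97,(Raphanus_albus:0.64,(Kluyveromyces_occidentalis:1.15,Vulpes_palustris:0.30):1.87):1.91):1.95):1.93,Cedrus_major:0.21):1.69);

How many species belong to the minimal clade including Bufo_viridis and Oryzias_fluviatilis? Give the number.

The MRCA of Bufo_viridis and Oryzias_fluviatilis is the node subtending ((Bufo_viridis,Shigella_longipes),(Oryzias_fluviatilis,Sciurus_albus)).
That clade contains 4 terminal taxa: Bufo_viridis, Oryzias_fluviatilis, Sciurus_albus, Shigella_longipes.

4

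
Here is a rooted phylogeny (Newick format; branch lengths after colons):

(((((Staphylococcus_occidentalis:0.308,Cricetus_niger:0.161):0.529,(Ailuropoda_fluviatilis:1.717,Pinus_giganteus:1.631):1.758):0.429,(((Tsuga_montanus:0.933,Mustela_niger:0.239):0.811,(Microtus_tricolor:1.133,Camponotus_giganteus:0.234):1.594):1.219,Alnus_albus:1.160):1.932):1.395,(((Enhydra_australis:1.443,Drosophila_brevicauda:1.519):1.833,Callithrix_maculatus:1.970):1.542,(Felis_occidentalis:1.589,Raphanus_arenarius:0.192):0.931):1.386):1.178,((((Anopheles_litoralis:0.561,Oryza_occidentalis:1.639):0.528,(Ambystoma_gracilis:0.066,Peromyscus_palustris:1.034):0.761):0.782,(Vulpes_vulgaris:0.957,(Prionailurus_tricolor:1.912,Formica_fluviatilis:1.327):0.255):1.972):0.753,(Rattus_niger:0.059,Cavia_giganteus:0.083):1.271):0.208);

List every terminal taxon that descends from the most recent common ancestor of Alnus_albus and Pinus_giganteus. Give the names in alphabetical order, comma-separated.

Ailuropoda_fluviatilis, Alnus_albus, Camponotus_giganteus, Cricetus_niger, Microtus_tricolor, Mustela_niger, Pinus_giganteus, Staphylococcus_occidentalis, Tsuga_montanus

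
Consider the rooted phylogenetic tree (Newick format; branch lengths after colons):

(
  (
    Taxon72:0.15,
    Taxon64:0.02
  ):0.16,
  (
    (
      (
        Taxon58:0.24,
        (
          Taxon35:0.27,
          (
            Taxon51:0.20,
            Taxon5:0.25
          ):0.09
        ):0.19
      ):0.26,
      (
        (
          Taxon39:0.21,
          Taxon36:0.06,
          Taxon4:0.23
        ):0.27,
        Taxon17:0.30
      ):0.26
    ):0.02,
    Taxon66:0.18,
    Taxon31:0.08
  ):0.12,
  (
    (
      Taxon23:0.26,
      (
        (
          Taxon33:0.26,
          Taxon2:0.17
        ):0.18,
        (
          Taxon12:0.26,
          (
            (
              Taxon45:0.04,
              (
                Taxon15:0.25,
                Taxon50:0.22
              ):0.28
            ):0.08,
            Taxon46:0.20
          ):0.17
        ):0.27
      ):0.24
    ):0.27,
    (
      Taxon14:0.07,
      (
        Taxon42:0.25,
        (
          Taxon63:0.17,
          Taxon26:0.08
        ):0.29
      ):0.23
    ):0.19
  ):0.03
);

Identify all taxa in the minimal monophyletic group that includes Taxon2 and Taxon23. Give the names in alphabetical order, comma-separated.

Taxon12, Taxon15, Taxon2, Taxon23, Taxon33, Taxon45, Taxon46, Taxon50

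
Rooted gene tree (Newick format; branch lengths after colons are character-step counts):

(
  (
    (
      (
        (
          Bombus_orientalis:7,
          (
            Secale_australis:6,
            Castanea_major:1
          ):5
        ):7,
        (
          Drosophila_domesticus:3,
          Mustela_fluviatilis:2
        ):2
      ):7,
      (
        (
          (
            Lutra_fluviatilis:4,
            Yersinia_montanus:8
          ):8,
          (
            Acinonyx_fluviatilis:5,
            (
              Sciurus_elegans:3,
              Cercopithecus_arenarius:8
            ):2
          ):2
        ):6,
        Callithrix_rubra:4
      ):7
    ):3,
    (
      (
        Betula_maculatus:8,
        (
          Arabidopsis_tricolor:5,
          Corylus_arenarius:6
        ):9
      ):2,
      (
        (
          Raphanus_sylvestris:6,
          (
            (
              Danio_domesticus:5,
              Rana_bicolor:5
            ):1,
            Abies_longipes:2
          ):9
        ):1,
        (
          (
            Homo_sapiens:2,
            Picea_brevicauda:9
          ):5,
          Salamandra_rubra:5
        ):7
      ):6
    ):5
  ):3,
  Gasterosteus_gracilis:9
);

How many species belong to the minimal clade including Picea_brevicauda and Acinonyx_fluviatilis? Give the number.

The MRCA of Picea_brevicauda and Acinonyx_fluviatilis is the node subtending ((((Bombus_orientalis,(Secale_australis,Castanea_major)),(Drosophila_domesticus,Mustela_fluviatilis)),(((Lutra_fluviatilis,Yersinia_montanus),(Acinonyx_fluviatilis,(Sciurus_elegans,Cercopithecus_arenarius))),Callithrix_rubra)),((Betula_maculatus,(Arabidopsis_tricolor,Corylus_arenarius)),((Raphanus_sylvestris,((Danio_domesticus,Rana_bicolor),Abies_longipes)),((Homo_sapiens,Picea_brevicauda),Salamandra_rubra)))).
That clade contains 21 terminal taxa: Abies_longipes, Acinonyx_fluviatilis, Arabidopsis_tricolor, Betula_maculatus, Bombus_orientalis, Callithrix_rubra, Castanea_major, Cercopithecus_arenarius, Corylus_arenarius, Danio_domesticus, Drosophila_domesticus, Homo_sapiens, Lutra_fluviatilis, Mustela_fluviatilis, Picea_brevicauda, Rana_bicolor, Raphanus_sylvestris, Salamandra_rubra, Sciurus_elegans, Secale_australis, Yersinia_montanus.

21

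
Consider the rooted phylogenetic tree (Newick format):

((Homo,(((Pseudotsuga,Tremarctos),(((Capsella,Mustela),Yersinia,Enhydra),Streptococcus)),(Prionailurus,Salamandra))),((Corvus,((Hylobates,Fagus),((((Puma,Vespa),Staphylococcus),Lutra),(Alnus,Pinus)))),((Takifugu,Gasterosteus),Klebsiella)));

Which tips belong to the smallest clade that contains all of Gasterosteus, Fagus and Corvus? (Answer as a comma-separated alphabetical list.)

Alnus, Corvus, Fagus, Gasterosteus, Hylobates, Klebsiella, Lutra, Pinus, Puma, Staphylococcus, Takifugu, Vespa

Tracing Gasterosteus: it sits inside (Takifugu,Gasterosteus).
Tracing Fagus: it sits inside (Hylobates,Fagus).
Tracing Corvus: it sits inside (Corvus,((Hylobates,Fagus),((((Puma,Vespa),Staphylococcus),Lutra),(Alnus,Pinus)))).
The smallest clade enclosing all 3 is ((Corvus,((Hylobates,Fagus),((((Puma,Vespa),Staphylococcus),Lutra),(Alnus,Pinus)))),((Takifugu,Gasterosteus),Klebsiella)); the answer is its 12 terminal taxa in alphabetical order.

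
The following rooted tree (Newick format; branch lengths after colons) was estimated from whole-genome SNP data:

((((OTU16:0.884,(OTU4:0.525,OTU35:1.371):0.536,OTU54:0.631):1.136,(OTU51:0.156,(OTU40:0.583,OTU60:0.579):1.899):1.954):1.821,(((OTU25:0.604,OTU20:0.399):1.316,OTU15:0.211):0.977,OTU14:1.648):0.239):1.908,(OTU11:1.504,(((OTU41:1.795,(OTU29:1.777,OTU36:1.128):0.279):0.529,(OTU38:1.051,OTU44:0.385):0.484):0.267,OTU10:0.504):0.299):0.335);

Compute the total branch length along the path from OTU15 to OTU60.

The path runs OTU15 → … → MRCA → … → OTU60; the MRCA is the node subtending (((OTU16,(OTU4,OTU35),OTU54),(OTU51,(OTU40,OTU60))),(((OTU25,OTU20),OTU15),OTU14)).
Branch lengths along that path: 0.211 + 0.977 + 0.239 + 1.821 + 1.954 + 1.899 + 0.579 = 7.680.

7.680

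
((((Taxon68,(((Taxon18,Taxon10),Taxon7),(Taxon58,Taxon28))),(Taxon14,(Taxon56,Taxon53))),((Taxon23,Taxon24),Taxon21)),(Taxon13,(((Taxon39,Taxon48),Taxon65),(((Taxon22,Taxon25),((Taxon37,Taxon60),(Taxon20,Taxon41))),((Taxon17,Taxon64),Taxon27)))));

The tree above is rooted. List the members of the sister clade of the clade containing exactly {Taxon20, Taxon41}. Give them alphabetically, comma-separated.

The clade containing exactly {Taxon20, Taxon41} attaches to the tree at the node subtending ((Taxon37,Taxon60),(Taxon20,Taxon41)).
The other lineage descending from that same node — the sister group — is (Taxon37,Taxon60); its 2 tips in alphabetical order are the answer.

Taxon37, Taxon60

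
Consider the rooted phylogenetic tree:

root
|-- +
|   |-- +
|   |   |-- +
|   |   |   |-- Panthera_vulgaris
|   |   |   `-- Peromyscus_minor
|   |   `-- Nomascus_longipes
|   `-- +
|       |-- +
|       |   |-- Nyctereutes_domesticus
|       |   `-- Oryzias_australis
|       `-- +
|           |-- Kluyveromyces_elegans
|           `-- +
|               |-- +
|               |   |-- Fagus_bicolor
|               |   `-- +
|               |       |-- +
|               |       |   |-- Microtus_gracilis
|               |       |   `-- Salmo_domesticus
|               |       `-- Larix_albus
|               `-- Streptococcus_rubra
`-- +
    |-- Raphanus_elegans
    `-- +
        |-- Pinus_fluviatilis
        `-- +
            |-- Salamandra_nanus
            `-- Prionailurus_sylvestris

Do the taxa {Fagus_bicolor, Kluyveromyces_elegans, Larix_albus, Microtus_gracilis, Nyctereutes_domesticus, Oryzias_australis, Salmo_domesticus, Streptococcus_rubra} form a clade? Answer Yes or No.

The most recent common ancestor of these taxa subtends ((Nyctereutes_domesticus,Oryzias_australis),(Kluyveromyces_elegans,((Fagus_bicolor,((Microtus_gracilis,Salmo_domesticus),Larix_albus)),Streptococcus_rubra))).
That clade has exactly 8 tips — every listed taxon and nothing else — so the group is monophyletic.

Yes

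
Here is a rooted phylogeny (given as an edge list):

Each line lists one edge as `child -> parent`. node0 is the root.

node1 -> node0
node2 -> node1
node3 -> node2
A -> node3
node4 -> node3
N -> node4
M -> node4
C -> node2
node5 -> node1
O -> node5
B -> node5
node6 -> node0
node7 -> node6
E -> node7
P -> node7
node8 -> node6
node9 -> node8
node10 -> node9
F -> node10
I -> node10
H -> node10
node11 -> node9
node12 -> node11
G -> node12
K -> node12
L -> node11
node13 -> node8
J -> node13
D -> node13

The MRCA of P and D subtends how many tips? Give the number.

The MRCA of P and D is the node subtending ((E,P),(((F,I,H),((G,K),L)),(J,D))).
That clade contains 10 terminal taxa: D, E, F, G, H, I, J, K, L, P.

10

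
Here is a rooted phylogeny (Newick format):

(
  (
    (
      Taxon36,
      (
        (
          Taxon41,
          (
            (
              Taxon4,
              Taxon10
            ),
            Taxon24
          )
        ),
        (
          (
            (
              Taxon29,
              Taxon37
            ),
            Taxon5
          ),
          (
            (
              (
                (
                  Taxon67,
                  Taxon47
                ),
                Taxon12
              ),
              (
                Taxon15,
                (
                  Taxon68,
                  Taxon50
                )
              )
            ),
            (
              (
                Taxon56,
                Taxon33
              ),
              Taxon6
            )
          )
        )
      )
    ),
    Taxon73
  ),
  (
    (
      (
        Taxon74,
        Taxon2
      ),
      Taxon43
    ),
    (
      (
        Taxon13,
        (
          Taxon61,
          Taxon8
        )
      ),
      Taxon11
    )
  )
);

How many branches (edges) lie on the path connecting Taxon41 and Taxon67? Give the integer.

The MRCA of Taxon41 and Taxon67 is the node subtending ((Taxon41,((Taxon4,Taxon10),Taxon24)),(((Taxon29,Taxon37),Taxon5),((((Taxon67,Taxon47),Taxon12),(Taxon15,(Taxon68,Taxon50))),((Taxon56,Taxon33),Taxon6)))).
From Taxon41 up to that node: 2 branches. From Taxon67 up to the same node: 6 branches. Total: 2 + 6 = 8.

8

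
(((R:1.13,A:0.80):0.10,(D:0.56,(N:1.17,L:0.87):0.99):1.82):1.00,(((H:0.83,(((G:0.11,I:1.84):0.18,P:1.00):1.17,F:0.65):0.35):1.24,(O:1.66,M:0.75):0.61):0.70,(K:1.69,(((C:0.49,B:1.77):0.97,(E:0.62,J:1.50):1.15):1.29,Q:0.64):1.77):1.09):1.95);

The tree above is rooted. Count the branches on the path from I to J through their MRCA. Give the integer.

The MRCA of I and J is the node subtending (((H,(((G,I),P),F)),(O,M)),(K,(((C,B),(E,J)),Q))).
From I up to that node: 6 branches. From J up to the same node: 5 branches. Total: 6 + 5 = 11.

11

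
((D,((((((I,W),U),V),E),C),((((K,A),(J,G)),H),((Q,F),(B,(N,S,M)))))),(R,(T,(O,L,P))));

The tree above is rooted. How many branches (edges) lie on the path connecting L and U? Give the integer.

The MRCA of L and U is the root of the tree.
From L up to that node: 4 branches. From U up to the same node: 7 branches. Total: 4 + 7 = 11.

11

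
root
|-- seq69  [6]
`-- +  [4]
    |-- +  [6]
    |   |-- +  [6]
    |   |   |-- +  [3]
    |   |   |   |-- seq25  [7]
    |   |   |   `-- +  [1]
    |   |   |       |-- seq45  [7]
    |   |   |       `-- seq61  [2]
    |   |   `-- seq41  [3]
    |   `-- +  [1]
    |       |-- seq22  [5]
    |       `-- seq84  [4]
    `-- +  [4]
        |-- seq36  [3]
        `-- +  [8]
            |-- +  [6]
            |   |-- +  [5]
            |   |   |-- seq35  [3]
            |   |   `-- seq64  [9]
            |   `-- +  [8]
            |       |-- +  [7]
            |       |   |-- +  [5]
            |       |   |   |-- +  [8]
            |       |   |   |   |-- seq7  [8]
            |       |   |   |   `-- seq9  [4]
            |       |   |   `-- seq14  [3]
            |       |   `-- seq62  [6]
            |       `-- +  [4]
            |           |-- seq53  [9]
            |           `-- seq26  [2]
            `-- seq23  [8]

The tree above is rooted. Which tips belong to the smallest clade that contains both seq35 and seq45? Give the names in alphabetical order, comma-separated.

seq14, seq22, seq23, seq25, seq26, seq35, seq36, seq41, seq45, seq53, seq61, seq62, seq64, seq7, seq84, seq9

Tracing seq35: it sits inside (seq35,seq64).
Tracing seq45: it sits inside (seq45,seq61).
The smallest clade enclosing both is ((((seq25,(seq45,seq61)),seq41),(seq22,seq84)),(seq36,(((seq35,seq64),((((seq7,seq9),seq14),seq62),(seq53,seq26))),seq23))); the answer is its 16 terminal taxa in alphabetical order.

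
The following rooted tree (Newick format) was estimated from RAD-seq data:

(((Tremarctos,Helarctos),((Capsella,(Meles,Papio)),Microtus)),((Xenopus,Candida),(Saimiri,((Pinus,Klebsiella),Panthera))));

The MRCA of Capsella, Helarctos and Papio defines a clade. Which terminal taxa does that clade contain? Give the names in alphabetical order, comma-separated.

Tracing Capsella: it sits inside (Capsella,(Meles,Papio)).
Tracing Helarctos: it sits inside (Tremarctos,Helarctos).
Tracing Papio: it sits inside (Meles,Papio).
The smallest clade enclosing all 3 is ((Tremarctos,Helarctos),((Capsella,(Meles,Papio)),Microtus)); the answer is its 6 terminal taxa in alphabetical order.

Capsella, Helarctos, Meles, Microtus, Papio, Tremarctos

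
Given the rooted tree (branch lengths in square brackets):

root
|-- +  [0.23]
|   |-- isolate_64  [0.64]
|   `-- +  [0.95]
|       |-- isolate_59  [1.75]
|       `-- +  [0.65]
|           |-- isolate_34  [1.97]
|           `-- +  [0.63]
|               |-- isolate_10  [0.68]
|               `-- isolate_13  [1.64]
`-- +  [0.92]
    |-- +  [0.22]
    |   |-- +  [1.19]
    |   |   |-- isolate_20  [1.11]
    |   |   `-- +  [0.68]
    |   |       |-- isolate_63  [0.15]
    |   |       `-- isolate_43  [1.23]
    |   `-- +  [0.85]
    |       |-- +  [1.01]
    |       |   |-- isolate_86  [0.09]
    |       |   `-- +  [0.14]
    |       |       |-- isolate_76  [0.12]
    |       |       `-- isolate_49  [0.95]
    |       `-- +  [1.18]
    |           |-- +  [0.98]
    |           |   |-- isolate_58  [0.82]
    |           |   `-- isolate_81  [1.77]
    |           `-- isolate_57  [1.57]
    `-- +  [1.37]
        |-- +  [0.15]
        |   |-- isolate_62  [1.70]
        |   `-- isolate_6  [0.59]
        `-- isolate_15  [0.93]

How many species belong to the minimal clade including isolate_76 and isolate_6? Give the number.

12

The MRCA of isolate_76 and isolate_6 is the node subtending (((isolate_20,(isolate_63,isolate_43)),((isolate_86,(isolate_76,isolate_49)),((isolate_58,isolate_81),isolate_57))),((isolate_62,isolate_6),isolate_15)).
That clade contains 12 terminal taxa: isolate_15, isolate_20, isolate_43, isolate_49, isolate_57, isolate_58, isolate_6, isolate_62, isolate_63, isolate_76, isolate_81, isolate_86.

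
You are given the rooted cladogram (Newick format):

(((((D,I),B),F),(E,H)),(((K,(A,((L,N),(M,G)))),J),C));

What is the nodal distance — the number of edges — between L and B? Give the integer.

11

The MRCA of L and B is the root of the tree.
From L up to that node: 7 branches. From B up to the same node: 4 branches. Total: 7 + 4 = 11.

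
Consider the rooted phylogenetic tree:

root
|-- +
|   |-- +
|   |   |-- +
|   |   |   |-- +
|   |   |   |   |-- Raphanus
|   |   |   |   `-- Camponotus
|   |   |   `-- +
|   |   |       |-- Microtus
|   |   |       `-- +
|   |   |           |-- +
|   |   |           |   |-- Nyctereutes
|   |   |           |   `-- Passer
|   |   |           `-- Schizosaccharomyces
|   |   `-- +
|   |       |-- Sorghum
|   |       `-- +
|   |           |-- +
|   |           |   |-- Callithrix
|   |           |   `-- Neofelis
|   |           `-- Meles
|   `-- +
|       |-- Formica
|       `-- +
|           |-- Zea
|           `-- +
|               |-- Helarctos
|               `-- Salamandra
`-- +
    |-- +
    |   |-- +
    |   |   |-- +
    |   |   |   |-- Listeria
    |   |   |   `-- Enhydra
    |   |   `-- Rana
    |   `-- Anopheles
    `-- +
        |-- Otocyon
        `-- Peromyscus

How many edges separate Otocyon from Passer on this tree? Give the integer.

10

The MRCA of Otocyon and Passer is the root of the tree.
From Otocyon up to that node: 3 branches. From Passer up to the same node: 7 branches. Total: 3 + 7 = 10.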